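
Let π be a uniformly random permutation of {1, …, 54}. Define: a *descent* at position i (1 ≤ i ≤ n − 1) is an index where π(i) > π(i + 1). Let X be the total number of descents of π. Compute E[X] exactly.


Write X = Σ X_I over i = 1, …, 53, with X_I the indicator of one descent.
There are 53 indicators.
For each fixed i, the pair (π(i), π(i+1)) is a uniformly random ordered pair of distinct values from {1, …, 54}; by symmetry P[π(i) > π(i+1)] = 1/2.
By linearity: E[X] = 53 · (1/2) = (54 − 1) · (1/2) = 53/2 ≈ 26.5000.

E[X] = 53/2 = 26.5000.


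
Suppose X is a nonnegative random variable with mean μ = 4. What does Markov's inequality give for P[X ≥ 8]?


μ = E[X] = 4, a = 8.
Markov: P[X ≥ 8] ≤ μ/a = (4)/8 = 1/2.
Numerically: ≈ 0.500000.
(Since a = 8 > μ = 4.000000, the bound 1/2 is < 1 and informative.)

P[X ≥ 8] ≤ 1/2 ≈ 0.500000.


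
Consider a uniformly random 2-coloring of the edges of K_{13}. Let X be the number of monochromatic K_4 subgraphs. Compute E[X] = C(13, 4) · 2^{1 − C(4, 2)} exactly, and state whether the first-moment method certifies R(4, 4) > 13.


E[X] = C(13, 4) · 2^{1 − 6} = 715 · 2^{−5} = 715/32.
As a reduced fraction: E[X] = 715/32 ≈ 22.34375.
Is E[X] < 1? NO.
Since E[X] ≥ 1, the first-moment bound is inconclusive at n = 13; it does NOT by itself certify R(4, 4) > 13.

E[X] = 715/32 ≈ 22.34375; E[X] ≥ 1; first-moment method inconclusive here.


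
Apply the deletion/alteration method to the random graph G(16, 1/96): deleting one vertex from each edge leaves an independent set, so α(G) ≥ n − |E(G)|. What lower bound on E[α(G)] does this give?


E[|E(G)|] = C(16, 2)·p = 120 · (1/96) = 5/4.
E[α(G)] ≥ n − E[|E(G)|] = 16 − 5/4 = 59/4.
Numerically: ≈ 14.750.
(This is only a lower bound; the true E[α(G)] may be larger.)

E[α(G)] ≥ 59/4 ≈ 14.750.


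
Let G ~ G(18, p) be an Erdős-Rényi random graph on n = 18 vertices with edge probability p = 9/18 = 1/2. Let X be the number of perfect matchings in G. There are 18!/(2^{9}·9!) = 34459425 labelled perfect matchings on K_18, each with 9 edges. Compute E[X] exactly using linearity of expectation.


K_18 has 18!/(2^{9}·9!) = 34459425 labelled perfect matchings.
For each such perfect matching H, let X_H = 1 if all 9 edges of H are present in G. Then P[X_H = 1] = p^{9} = (1/2)^{9} = 1/512.
By linearity: E[X] = Σ_H E[X_H] = 34459425 · p^{9} = 34459425 · 1/512 = 34459425/512.
Numerically: E[X] ≈ 67303.6.

E[X] = 34459425 · (1/2)^{9} = 34459425/512 ≈ 67303.6.


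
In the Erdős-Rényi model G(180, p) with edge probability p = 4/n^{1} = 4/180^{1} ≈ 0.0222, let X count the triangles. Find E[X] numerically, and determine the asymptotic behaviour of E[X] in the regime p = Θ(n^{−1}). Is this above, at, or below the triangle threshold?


Number of potential triangles: C(180, 3) = 955860.
Each occurs with probability p³ ≈ (0.0222)³ ≈ 1.09739e-05.
By linearity: E[X] = C(180, 3)·p³ ≈ 955860 · 1.09739e-05 ≈ 10.490.
Here α = 1, so p = 4/n is exactly at the triangle threshold p ~ 1/n. Asymptotically E[X] → c³/6 = 4³/6 = 32/3 ≈ 10.667, a bounded constant. In this regime the triangle count is asymptotically Poisson(c³/6).

E[X] ≈ 10.490; in regime p = Θ(1/n^{1}) E[X] stays bounded (at the triangle threshold p ~ 1/n).


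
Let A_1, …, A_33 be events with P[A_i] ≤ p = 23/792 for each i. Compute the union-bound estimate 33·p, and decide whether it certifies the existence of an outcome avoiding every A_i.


Union bound: P[∪_{i=1}^{33} A_i] ≤ Σ_i P[A_i] ≤ 33·p = 33·(23/792) = 23/24.
Numerically: 23/24 ≈ 0.9583333.
Is 23/24 < 1? YES.
Since P[∪ A_i] ≤ 23/24 < 1, the complement has P[∩ A_i^c] ≥ 1 − 23/24 = 1/24 > 0, so some outcome avoids every A_i.

33·p = 23/24 ≈ 0.9583333; existence CERTIFIED by the union bound.


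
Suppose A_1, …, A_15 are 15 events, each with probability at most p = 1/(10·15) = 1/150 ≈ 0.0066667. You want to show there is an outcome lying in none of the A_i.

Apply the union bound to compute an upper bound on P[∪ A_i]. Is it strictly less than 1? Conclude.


Union bound: P[∪_{i=1}^{15} A_i] ≤ Σ_i P[A_i] ≤ 15·p = 15·(1/150) = 1/10.
Numerically: 1/10 ≈ 0.1000000.
Is 1/10 < 1? YES.
Since P[∪ A_i] ≤ 1/10 < 1, the complement has P[∩ A_i^c] ≥ 1 − 1/10 = 9/10 > 0, so some outcome avoids every A_i.

15·p = 1/10 ≈ 0.1000000; existence CERTIFIED by the union bound.


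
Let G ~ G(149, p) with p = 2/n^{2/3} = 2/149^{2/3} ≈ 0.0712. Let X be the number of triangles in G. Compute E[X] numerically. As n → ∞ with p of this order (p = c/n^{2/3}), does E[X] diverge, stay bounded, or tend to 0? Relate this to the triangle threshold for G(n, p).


Number of potential triangles: C(149, 3) = 540274.
Each occurs with probability p³ ≈ (0.0712)³ ≈ 3.60344e-04.
By linearity: E[X] = C(149, 3)·p³ ≈ 540274 · 3.60344e-04 ≈ 194.685.
Since α = 2/3 < 1, p = c/n^{2/3} ≫ 1/n is above the triangle threshold p ~ 1/n. Asymptotically E[X] ~ (c³/6)·n^{3(1−α)} = (2³/6)·n^{1} → ∞; triangles are abundant w.h.p.

E[X] ≈ 194.685; in regime p = Θ(1/n^{2/3}) E[X] diverges (above the triangle threshold p ~ 1/n).


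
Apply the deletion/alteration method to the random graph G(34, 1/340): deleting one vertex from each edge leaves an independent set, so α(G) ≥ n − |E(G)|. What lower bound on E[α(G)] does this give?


E[|E(G)|] = C(34, 2)·p = 561 · (1/340) = 33/20.
E[α(G)] ≥ n − E[|E(G)|] = 34 − 33/20 = 647/20.
Numerically: ≈ 32.350.
(This is only a lower bound; the true E[α(G)] may be larger.)

E[α(G)] ≥ 647/20 ≈ 32.350.


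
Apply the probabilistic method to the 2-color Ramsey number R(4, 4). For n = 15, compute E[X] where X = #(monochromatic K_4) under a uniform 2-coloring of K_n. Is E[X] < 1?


E[X] = C(15, 4) · 2^{1 − 6} = 1365 · 2^{−5} = 1365/32.
As a reduced fraction: E[X] = 1365/32 ≈ 42.656250.
Is E[X] < 1? NO.
Since E[X] ≥ 1, the first-moment bound is inconclusive at n = 15; it does NOT by itself certify R(4, 4) > 15.

E[X] = 1365/32 ≈ 42.656250; E[X] ≥ 1; first-moment method inconclusive here.


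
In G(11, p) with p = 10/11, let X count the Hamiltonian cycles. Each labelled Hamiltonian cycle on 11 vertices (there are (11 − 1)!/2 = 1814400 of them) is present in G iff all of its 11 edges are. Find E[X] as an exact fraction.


K_11 has (11 − 1)!/2 = 1814400 labelled Hamiltonian cycles.
For each such Hamiltonian cycle H, let X_H = 1 if all 11 edges of H are present in G. Then P[X_H = 1] = p^{11} = (10/11)^{11} = 100000000000/285311670611.
By linearity: E[X] = Σ_H E[X_H] = 1814400 · p^{11} = 1814400 · 100000000000/285311670611 = 181440000000000000/285311670611.
Numerically: E[X] ≈ 6.36e+05.

E[X] = 1814400 · (10/11)^{11} = 181440000000000000/285311670611 ≈ 6.36e+05.


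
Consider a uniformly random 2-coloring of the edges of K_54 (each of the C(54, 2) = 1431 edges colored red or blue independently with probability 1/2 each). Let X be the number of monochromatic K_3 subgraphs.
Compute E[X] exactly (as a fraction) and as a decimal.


Let X = Σ_S X_S over the C(54, 3) = 24804 subsets S of size 3, where X_S = 1 if the K_3 on S is monochromatic.
For a fixed S, the K_3 on S has C(3, 2) = 3 edges. P[all 3 edges red] = (1/2)^3, and likewise for blue, so P[monochromatic] = 2·(1/2)^3 = 2^{1 − 3} = 1/4.
Summing: E[X] = C(54, 3) · 2^{1 − 3} = 24804 · 1/4 = 6201.
Numerically: E[X] ≈ 6201.0000.

E[X] = C(54,3)·2^(1−C(3,2)) = 6201 ≈ 6201.0000.


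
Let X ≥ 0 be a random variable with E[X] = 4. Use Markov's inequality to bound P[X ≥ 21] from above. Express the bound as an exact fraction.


μ = E[X] = 4, a = 21.
Markov: P[X ≥ 21] ≤ μ/a = (4)/21 = 4/21.
Numerically: ≈ 0.190.
(Since a = 21 > μ = 4.000, the bound 4/21 is < 1 and informative.)

P[X ≥ 21] ≤ 4/21 ≈ 0.190.


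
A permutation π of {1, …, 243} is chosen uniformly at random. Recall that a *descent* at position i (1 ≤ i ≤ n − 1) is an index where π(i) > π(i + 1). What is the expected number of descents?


Write X = Σ X_I over i = 1, …, 242, with X_I the indicator of one descent.
There are 242 indicators.
For each fixed i, the pair (π(i), π(i+1)) is a uniformly random ordered pair of distinct values from {1, …, 243}; by symmetry P[π(i) > π(i+1)] = 1/2.
By linearity: E[X] = 242 · (1/2) = (243 − 1) · (1/2) = 121 ≈ 121.00000.

E[X] = 121 = 121.00000.


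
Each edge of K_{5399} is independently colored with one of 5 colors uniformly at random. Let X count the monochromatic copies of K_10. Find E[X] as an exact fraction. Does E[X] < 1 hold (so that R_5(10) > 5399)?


E[X] = C(5399, 10) · 5^{1 − 45} = 5751065658334180080797359164706 · 5^{−44} = 5751065658334180080797359164706/5684341886080801486968994140625.
As a reduced fraction: E[X] = 5751065658334180080797359164706/5684341886080801486968994140625 ≈ 1.0117382.
Is E[X] < 1? NO.
Since E[X] ≥ 1, the first-moment bound is inconclusive at n = 5399; it does NOT by itself certify R_5(10) > 5399.

E[X] = 5751065658334180080797359164706/5684341886080801486968994140625 ≈ 1.0117382; E[X] ≥ 1; first-moment method inconclusive here.


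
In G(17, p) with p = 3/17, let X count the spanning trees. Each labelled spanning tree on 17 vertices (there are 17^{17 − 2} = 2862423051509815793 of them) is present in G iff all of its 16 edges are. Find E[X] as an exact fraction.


K_17 has 17^{17 − 2} = 2862423051509815793 labelled spanning trees.
For each such spanning tree H, let X_H = 1 if all 16 edges of H are present in G. Then P[X_H = 1] = p^{16} = (3/17)^{16} = 43046721/48661191875666868481.
By linearity of expectation: E[X] = Σ_H E[X_H] = 2862423051509815793 · p^{16} = 2862423051509815793 · 43046721/48661191875666868481 = 43046721/17.
Numerically: E[X] ≈ 2.53e+06.

E[X] = 2862423051509815793 · (3/17)^{16} = 43046721/17 ≈ 2.53e+06.


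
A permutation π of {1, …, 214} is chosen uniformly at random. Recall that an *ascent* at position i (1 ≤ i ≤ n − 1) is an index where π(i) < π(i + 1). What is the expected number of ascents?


Write X = Σ X_I over i = 1, …, 213, with X_I the indicator of one ascent.
There are 213 indicators.
For each fixed i, the pair (π(i), π(i+1)) is a uniformly random ordered pair of distinct values from {1, …, 214}; by symmetry P[π(i) < π(i+1)] = 1/2.
By linearity: E[X] = 213 · (1/2) = (214 − 1) · (1/2) = 213/2 ≈ 106.500.

E[X] = 213/2 = 106.500.


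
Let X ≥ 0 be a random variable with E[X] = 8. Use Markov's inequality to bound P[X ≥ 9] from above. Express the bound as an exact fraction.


μ = E[X] = 8, a = 9.
Markov: P[X ≥ 9] ≤ μ/a = (8)/9 = 8/9.
Numerically: ≈ 0.888889.
(Since a = 9 > μ = 8.000000, the bound 8/9 is < 1 and informative.)

P[X ≥ 9] ≤ 8/9 ≈ 0.888889.


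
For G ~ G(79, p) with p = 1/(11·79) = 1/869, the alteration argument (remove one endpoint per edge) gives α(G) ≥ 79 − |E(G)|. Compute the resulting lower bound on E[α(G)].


E[|E(G)|] = C(79, 2)·p = 3081 · (1/869) = 39/11.
E[α(G)] ≥ n − E[|E(G)|] = 79 − 39/11 = 830/11.
Numerically: ≈ 75.4545.
(This is only a lower bound; the true E[α(G)] may be larger.)

E[α(G)] ≥ 830/11 ≈ 75.4545.


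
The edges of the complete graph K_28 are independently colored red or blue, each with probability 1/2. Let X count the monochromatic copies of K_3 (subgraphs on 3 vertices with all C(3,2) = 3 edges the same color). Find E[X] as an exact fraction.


Let X = Σ_S X_S over the C(28, 3) = 3276 subsets S of size 3, where X_S = 1 if the K_3 on S is monochromatic.
For a fixed S, the K_3 on S has C(3, 2) = 3 edges. P[all 3 edges red] = (1/2)^3, and likewise for blue, so P[monochromatic] = 2·(1/2)^3 = 2^{1 − 3} = 1/4.
By linearity: E[X] = C(28, 3) · 2^{1 − 3} = 3276 · 1/4 = 819.
Numerically: E[X] ≈ 819.00000.

E[X] = C(28,3)·2^(1−C(3,2)) = 819 ≈ 819.00000.


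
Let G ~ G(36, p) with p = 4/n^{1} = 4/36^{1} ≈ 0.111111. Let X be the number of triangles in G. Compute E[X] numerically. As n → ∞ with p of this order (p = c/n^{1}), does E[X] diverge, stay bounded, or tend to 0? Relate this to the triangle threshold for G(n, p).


Number of potential triangles: C(36, 3) = 7140.
Each occurs with probability p³ ≈ (0.111111)³ ≈ 1.37174211e-03.
By linearity: E[X] = C(36, 3)·p³ ≈ 7140 · 1.37174211e-03 ≈ 9.794239.
Here α = 1, so p = 4/n is exactly at the triangle threshold p ~ 1/n. Asymptotically E[X] → c³/6 = 4³/6 = 32/3 ≈ 10.666667, a bounded constant. In this regime the triangle count is asymptotically Poisson(c³/6).

E[X] ≈ 9.794239; in regime p = Θ(1/n^{1}) E[X] stays bounded (at the triangle threshold p ~ 1/n).


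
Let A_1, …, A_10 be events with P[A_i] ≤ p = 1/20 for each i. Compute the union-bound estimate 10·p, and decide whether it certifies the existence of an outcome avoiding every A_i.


Union bound: P[∪_{i=1}^{10} A_i] ≤ Σ_i P[A_i] ≤ 10·p = 10·(1/20) = 1/2.
Numerically: 1/2 ≈ 0.5000000.
Is 1/2 < 1? YES.
Since P[∪ A_i] ≤ 1/2 < 1, the complement has P[∩ A_i^c] ≥ 1 − 1/2 = 1/2 > 0, so some outcome avoids every A_i.

10·p = 1/2 ≈ 0.5000000; existence CERTIFIED by the union bound.


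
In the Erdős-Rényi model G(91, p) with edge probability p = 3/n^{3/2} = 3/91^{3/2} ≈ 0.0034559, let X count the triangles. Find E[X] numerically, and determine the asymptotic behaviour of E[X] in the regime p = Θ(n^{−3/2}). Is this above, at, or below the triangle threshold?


Number of potential triangles: C(91, 3) = 121485.
Each occurs with probability p³ ≈ (0.0034559)³ ≈ 4.1274089e-08.
By linearity: E[X] = C(91, 3)·p³ ≈ 121485 · 4.1274089e-08 ≈ 0.00501.
Since α = 3/2 > 1, p = c/n^{3/2} = o(1/n) is below the triangle threshold p ~ 1/n. Asymptotically E[X] ~ (c³/6)·n^{3(1−α)} = (3³/6)·n^{-1.5} → 0, so by Markov's inequality G has no triangles w.h.p.

E[X] ≈ 0.00501; in regime p = Θ(1/n^{3/2}) E[X] tends to 0 (below the triangle threshold p ~ 1/n).


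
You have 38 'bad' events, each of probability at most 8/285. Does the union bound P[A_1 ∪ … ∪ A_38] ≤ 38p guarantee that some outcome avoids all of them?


Union bound: P[∪_{i=1}^{38} A_i] ≤ Σ_i P[A_i] ≤ 38·p = 38·(8/285) = 16/15.
Numerically: 16/15 ≈ 1.0667.
Is 16/15 < 1? NO.
Since the bound 16/15 is ≥ 1, the union bound is uninformative here; it does NOT by itself certify existence.

38·p = 16/15 ≈ 1.0667; existence NOT certified by the union bound.


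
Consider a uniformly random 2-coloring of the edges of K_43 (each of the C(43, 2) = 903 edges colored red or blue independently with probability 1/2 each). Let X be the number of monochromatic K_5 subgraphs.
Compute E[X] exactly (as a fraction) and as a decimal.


Let X = Σ_S X_S over the C(43, 5) = 962598 subsets S of size 5, where X_S = 1 if the K_5 on S is monochromatic.
For a fixed S, the K_5 on S has C(5, 2) = 10 edges. P[all 10 edges red] = (1/2)^10, and likewise for blue, so P[monochromatic] = 2·(1/2)^10 = 2^{1 − 10} = 1/512.
Summing: E[X] = C(43, 5) · 2^{1 − 10} = 962598 · 1/512 = 481299/256.
Numerically: E[X] ≈ 1880.0742.

E[X] = C(43,5)·2^(1−C(5,2)) = 481299/256 ≈ 1880.0742.


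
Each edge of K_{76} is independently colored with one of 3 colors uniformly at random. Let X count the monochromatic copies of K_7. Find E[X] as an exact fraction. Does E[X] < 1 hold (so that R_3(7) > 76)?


E[X] = C(76, 7) · 3^{1 − 21} = 2186189400 · 3^{−20} = 2186189400/3486784401.
As a reduced fraction: E[X] = 728729800/1162261467 ≈ 0.6270.
Is E[X] < 1? YES.
Since E[X] < 1, there exists a 3-coloring of K_{76} with no monochromatic K_7; hence R_3(7) > 76.

E[X] = 728729800/1162261467 ≈ 0.6270; E[X] < 1, so R_3(7) > 76.


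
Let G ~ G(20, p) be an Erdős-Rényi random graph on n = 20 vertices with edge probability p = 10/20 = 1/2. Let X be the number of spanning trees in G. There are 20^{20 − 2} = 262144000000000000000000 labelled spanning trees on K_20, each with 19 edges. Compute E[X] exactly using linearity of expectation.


K_20 has 20^{20 − 2} = 262144000000000000000000 labelled spanning trees.
For each such spanning tree H, let X_H = 1 if all 19 edges of H are present in G. Then P[X_H = 1] = p^{19} = (1/2)^{19} = 1/524288.
By linearity: E[X] = Σ_H E[X_H] = 262144000000000000000000 · p^{19} = 262144000000000000000000 · 1/524288 = 500000000000000000.
Numerically: E[X] ≈ 5e+17.

E[X] = 262144000000000000000000 · (1/2)^{19} = 500000000000000000 ≈ 5e+17.


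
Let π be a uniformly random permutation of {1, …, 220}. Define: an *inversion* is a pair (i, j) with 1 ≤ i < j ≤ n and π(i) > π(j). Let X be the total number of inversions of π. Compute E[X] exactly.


Write X = Σ X_I over the C(220, 2) = 24090 pairs i < j, with X_I the indicator of one inversion.
There are 24090 indicators.
For each fixed pair i < j, the values π(i) and π(j) are two distinct elements of {1, …, 220} in uniformly random order; by symmetry P[π(i) > π(j)] = 1/2.
By linearity: E[X] = 24090 · (1/2) = C(220, 2) · (1/2) = 24090/2 = 12045 ≈ 12045.000.

E[X] = 12045 = 12045.000.


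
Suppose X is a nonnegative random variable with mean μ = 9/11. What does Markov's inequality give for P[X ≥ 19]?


μ = E[X] = 9/11, a = 19.
Markov: P[X ≥ 19] ≤ μ/a = (9/11)/19 = 9/209.
Numerically: ≈ 0.043.
(Since a = 19 > μ = 0.818, the bound 9/209 is < 1 and informative.)

P[X ≥ 19] ≤ 9/209 ≈ 0.043.


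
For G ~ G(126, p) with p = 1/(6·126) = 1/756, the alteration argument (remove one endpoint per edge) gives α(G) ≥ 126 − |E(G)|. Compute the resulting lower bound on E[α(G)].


E[|E(G)|] = C(126, 2)·p = 7875 · (1/756) = 125/12.
E[α(G)] ≥ n − E[|E(G)|] = 126 − 125/12 = 1387/12.
Numerically: ≈ 115.58333.
(This is only a lower bound; the true E[α(G)] may be larger.)

E[α(G)] ≥ 1387/12 ≈ 115.58333.


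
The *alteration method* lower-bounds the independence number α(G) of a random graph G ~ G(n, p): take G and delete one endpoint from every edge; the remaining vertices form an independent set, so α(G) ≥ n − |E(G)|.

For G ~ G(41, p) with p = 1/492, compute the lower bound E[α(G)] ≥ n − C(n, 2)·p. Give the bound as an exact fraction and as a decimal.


E[|E(G)|] = C(41, 2)·p = 820 · (1/492) = 5/3.
E[α(G)] ≥ n − E[|E(G)|] = 41 − 5/3 = 118/3.
Numerically: ≈ 39.33333.
(This is only a lower bound; the true E[α(G)] may be larger.)

E[α(G)] ≥ 118/3 ≈ 39.33333.


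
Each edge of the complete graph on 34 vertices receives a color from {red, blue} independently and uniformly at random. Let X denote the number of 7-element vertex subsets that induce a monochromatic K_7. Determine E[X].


Let X = Σ_S X_S over the C(34, 7) = 5379616 subsets S of size 7, where X_S = 1 if the K_7 on S is monochromatic.
For a fixed S, the K_7 on S has C(7, 2) = 21 edges. P[all 21 edges red] = (1/2)^21, and likewise for blue, so P[monochromatic] = 2·(1/2)^21 = 2^{1 − 21} = 1/1048576.
By linearity of expectation: E[X] = C(34, 7) · 2^{1 − 21} = 5379616 · 1/1048576 = 168113/32768.
Numerically: E[X] ≈ 5.1304.

E[X] = C(34,7)·2^(1−C(7,2)) = 168113/32768 ≈ 5.1304.


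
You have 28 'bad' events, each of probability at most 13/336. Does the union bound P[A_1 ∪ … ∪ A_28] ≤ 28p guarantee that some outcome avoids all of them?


Union bound: P[∪_{i=1}^{28} A_i] ≤ Σ_i P[A_i] ≤ 28·p = 28·(13/336) = 13/12.
Numerically: 13/12 ≈ 1.08333.
Is 13/12 < 1? NO.
Since the bound 13/12 is ≥ 1, the union bound is uninformative here; it does NOT by itself certify existence.

28·p = 13/12 ≈ 1.08333; existence NOT certified by the union bound.


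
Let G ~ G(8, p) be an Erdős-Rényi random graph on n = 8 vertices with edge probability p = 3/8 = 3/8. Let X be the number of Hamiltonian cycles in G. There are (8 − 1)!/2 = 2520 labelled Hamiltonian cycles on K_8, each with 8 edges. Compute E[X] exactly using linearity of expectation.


K_8 has (8 − 1)!/2 = 2520 labelled Hamiltonian cycles.
For each such Hamiltonian cycle H, let X_H = 1 if all 8 edges of H are present in G. Then P[X_H = 1] = p^{8} = (3/8)^{8} = 6561/16777216.
Summing the indicators: E[X] = Σ_H E[X_H] = 2520 · p^{8} = 2520 · 6561/16777216 = 2066715/2097152.
Numerically: E[X] ≈ 0.98549.

E[X] = 2520 · (3/8)^{8} = 2066715/2097152 ≈ 0.98549.


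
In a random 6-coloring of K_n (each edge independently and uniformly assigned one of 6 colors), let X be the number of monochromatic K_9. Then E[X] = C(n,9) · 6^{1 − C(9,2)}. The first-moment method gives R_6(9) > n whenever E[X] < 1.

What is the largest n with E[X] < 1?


We need C(n, 9) · 6^{1 − 36} < 1, i.e. C(n, 9) < 6^{36 − 1} = 1719070799748422591028658176.
Check values of n near the boundary:
  n = 4407: C(4407, 9) = 1713856532599459170657070050; 1713856532599459170657070050 < 1719070799748422591028658176? YES
  n = 4408: C(4408, 9) = 1717362945146264156457459600; 1717362945146264156457459600 < 1719070799748422591028658176? YES
  n = 4409: C(4409, 9) = 1720875732988608787686577131; 1720875732988608787686577131 < 1719070799748422591028658176? NO
The largest n with C(n, 9) < 1719070799748422591028658176 is n = 4408 (where E[X] = 35778394690547169926197075/35813974994758803979763712 ≈ 0.99901). Hence R_6(9) > 4408, i.e. R_6(9) ≥ 4409.

Largest n = 4408; hence R_6(9) > 4408.


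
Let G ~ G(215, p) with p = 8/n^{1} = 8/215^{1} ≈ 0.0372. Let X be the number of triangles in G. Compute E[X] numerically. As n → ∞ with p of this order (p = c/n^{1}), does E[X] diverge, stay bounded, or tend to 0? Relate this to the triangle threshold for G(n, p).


Number of potential triangles: C(215, 3) = 1633355.
Each occurs with probability p³ ≈ (0.0372)³ ≈ 5.15175e-05.
By linearity: E[X] = C(215, 3)·p³ ≈ 1633355 · 5.15175e-05 ≈ 84.146.
Here α = 1, so p = 8/n is exactly at the triangle threshold p ~ 1/n. Asymptotically E[X] → c³/6 = 8³/6 = 256/3 ≈ 85.333, a bounded constant. In this regime the triangle count is asymptotically Poisson(c³/6).

E[X] ≈ 84.146; in regime p = Θ(1/n^{1}) E[X] stays bounded (at the triangle threshold p ~ 1/n).


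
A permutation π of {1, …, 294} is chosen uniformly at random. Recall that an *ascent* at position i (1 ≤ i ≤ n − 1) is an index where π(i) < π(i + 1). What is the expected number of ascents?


Write X = Σ X_I over i = 1, …, 293, with X_I the indicator of one ascent.
There are 293 indicators.
For each fixed i, the pair (π(i), π(i+1)) is a uniformly random ordered pair of distinct values from {1, …, 294}; by symmetry P[π(i) < π(i+1)] = 1/2.
By linearity: E[X] = 293 · (1/2) = (294 − 1) · (1/2) = 293/2 ≈ 146.500.

E[X] = 293/2 = 146.500.


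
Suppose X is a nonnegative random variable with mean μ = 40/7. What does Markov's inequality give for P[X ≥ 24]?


μ = E[X] = 40/7, a = 24.
Markov: P[X ≥ 24] ≤ μ/a = (40/7)/24 = 5/21.
Numerically: ≈ 0.23810.
(Since a = 24 > μ = 5.71429, the bound 5/21 is < 1 and informative.)

P[X ≥ 24] ≤ 5/21 ≈ 0.23810.


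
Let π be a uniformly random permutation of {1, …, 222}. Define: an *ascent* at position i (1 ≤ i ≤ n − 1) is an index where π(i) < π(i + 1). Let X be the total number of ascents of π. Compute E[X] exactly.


Write X = Σ X_I over i = 1, …, 221, with X_I the indicator of one ascent.
There are 221 indicators.
For each fixed i, the pair (π(i), π(i+1)) is a uniformly random ordered pair of distinct values from {1, …, 222}; by symmetry P[π(i) < π(i+1)] = 1/2.
By linearity: E[X] = 221 · (1/2) = (222 − 1) · (1/2) = 221/2 ≈ 110.5000.

E[X] = 221/2 = 110.5000.


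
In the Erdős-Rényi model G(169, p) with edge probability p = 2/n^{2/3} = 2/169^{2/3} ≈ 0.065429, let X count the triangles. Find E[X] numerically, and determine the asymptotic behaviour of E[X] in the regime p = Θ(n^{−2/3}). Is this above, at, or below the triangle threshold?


Number of potential triangles: C(169, 3) = 790244.
Each occurs with probability p³ ≈ (0.065429)³ ≈ 2.8010224e-04.
By linearity: E[X] = C(169, 3)·p³ ≈ 790244 · 2.8010224e-04 ≈ 221.34911.
Since α = 2/3 < 1, p = c/n^{2/3} ≫ 1/n is above the triangle threshold p ~ 1/n. Asymptotically E[X] ~ (c³/6)·n^{3(1−α)} = (2³/6)·n^{1} → ∞; triangles are abundant w.h.p.

E[X] ≈ 221.34911; in regime p = Θ(1/n^{2/3}) E[X] diverges (above the triangle threshold p ~ 1/n).


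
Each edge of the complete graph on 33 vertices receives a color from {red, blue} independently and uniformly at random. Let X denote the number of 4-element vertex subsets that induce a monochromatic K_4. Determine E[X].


Let X = Σ_S X_S over the C(33, 4) = 40920 subsets S of size 4, where X_S = 1 if the K_4 on S is monochromatic.
For a fixed S, the K_4 on S has C(4, 2) = 6 edges. P[all 6 edges red] = (1/2)^6, and likewise for blue, so P[monochromatic] = 2·(1/2)^6 = 2^{1 − 6} = 1/32.
Summing: E[X] = C(33, 4) · 2^{1 − 6} = 40920 · 1/32 = 5115/4.
Numerically: E[X] ≈ 1278.750000.

E[X] = C(33,4)·2^(1−C(4,2)) = 5115/4 ≈ 1278.750000.


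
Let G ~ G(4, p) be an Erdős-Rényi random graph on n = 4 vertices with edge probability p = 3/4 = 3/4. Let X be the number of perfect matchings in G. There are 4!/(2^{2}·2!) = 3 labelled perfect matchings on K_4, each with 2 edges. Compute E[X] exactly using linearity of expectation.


K_4 has 4!/(2^{2}·2!) = 3 labelled perfect matchings.
For each such perfect matching H, let X_H = 1 if all 2 edges of H are present in G. Then P[X_H = 1] = p^{2} = (3/4)^{2} = 9/16.
By linearity: E[X] = Σ_H E[X_H] = 3 · p^{2} = 3 · 9/16 = 27/16.
Numerically: E[X] ≈ 1.6875.

E[X] = 3 · (3/4)^{2} = 27/16 ≈ 1.6875.


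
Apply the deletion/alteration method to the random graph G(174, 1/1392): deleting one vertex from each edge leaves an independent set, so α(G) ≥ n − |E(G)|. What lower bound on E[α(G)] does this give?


E[|E(G)|] = C(174, 2)·p = 15051 · (1/1392) = 173/16.
E[α(G)] ≥ n − E[|E(G)|] = 174 − 173/16 = 2611/16.
Numerically: ≈ 163.1875.
(This is only a lower bound; the true E[α(G)] may be larger.)

E[α(G)] ≥ 2611/16 ≈ 163.1875.


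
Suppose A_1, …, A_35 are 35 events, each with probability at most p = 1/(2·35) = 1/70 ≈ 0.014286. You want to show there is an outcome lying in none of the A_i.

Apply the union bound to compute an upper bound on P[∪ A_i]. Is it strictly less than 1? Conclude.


Union bound: P[∪_{i=1}^{35} A_i] ≤ Σ_i P[A_i] ≤ 35·p = 35·(1/70) = 1/2.
Numerically: 1/2 ≈ 0.500000.
Is 1/2 < 1? YES.
Since P[∪ A_i] ≤ 1/2 < 1, the complement has P[∩ A_i^c] ≥ 1 − 1/2 = 1/2 > 0, so some outcome avoids every A_i.

35·p = 1/2 ≈ 0.500000; existence CERTIFIED by the union bound.


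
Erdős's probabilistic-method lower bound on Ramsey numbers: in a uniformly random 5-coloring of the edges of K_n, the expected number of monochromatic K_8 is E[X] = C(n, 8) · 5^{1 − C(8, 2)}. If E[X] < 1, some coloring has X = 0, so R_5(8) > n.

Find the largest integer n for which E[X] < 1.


We need C(n, 8) · 5^{1 − 28} < 1, i.e. C(n, 8) < 5^{28 − 1} = 7450580596923828125.
Check values of n near the boundary:
  n = 861: C(861, 8) = 7250034996615275865; 7250034996615275865 < 7450580596923828125? YES
  n = 862: C(862, 8) = 7317951015318931845; 7317951015318931845 < 7450580596923828125? YES
  n = 863: C(863, 8) = 7386423071602617757; 7386423071602617757 < 7450580596923828125? YES
  n = 864: C(864, 8) = 7455455062926006708; 7455455062926006708 < 7450580596923828125? NO
  n = 865: C(865, 8) = 7525050909487743060; 7525050909487743060 < 7450580596923828125? NO
  n = 866: C(866, 8) = 7595214554331451620; 7595214554331451620 < 7450580596923828125? NO
The largest n with C(n, 8) < 7450580596923828125 is n = 863 (where E[X] = 7386423071602617757/7450580596923828125 ≈ 0.991389). Hence R_5(8) > 863, i.e. R_5(8) ≥ 864.

Largest n = 863; hence R_5(8) > 863.


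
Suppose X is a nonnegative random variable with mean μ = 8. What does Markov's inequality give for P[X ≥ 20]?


μ = E[X] = 8, a = 20.
Markov: P[X ≥ 20] ≤ μ/a = (8)/20 = 2/5.
Numerically: ≈ 0.400.
(Since a = 20 > μ = 8.000, the bound 2/5 is < 1 and informative.)

P[X ≥ 20] ≤ 2/5 ≈ 0.400.


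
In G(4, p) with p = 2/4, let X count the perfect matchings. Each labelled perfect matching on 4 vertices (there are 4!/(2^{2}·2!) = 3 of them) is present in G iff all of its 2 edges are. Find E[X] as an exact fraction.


K_4 has 4!/(2^{2}·2!) = 3 labelled perfect matchings.
For each such perfect matching H, let X_H = 1 if all 2 edges of H are present in G. Then P[X_H = 1] = p^{2} = (1/2)^{2} = 1/4.
By linearity: E[X] = Σ_H E[X_H] = 3 · p^{2} = 3 · 1/4 = 3/4.
Numerically: E[X] ≈ 0.75.

E[X] = 3 · (1/2)^{2} = 3/4 ≈ 0.75.


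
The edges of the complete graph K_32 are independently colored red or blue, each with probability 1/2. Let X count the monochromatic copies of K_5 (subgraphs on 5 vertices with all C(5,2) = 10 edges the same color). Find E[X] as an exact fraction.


Let X = Σ_S X_S over the C(32, 5) = 201376 subsets S of size 5, where X_S = 1 if the K_5 on S is monochromatic.
For a fixed S, the K_5 on S has C(5, 2) = 10 edges. P[all 10 edges red] = (1/2)^10, and likewise for blue, so P[monochromatic] = 2·(1/2)^10 = 2^{1 − 10} = 1/512.
Summing: E[X] = C(32, 5) · 2^{1 − 10} = 201376 · 1/512 = 6293/16.
Numerically: E[X] ≈ 393.312.

E[X] = C(32,5)·2^(1−C(5,2)) = 6293/16 ≈ 393.312.


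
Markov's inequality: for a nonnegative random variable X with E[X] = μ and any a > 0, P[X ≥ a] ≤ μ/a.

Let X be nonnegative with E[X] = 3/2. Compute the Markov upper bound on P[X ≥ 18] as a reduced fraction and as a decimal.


μ = E[X] = 3/2, a = 18.
Markov: P[X ≥ 18] ≤ μ/a = (3/2)/18 = 1/12.
Numerically: ≈ 0.083333.
(Since a = 18 > μ = 1.500000, the bound 1/12 is < 1 and informative.)

P[X ≥ 18] ≤ 1/12 ≈ 0.083333.


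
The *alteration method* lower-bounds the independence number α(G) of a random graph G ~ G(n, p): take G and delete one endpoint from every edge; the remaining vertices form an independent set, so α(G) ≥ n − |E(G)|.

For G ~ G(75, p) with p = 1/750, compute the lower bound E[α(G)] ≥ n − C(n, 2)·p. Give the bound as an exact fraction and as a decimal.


E[|E(G)|] = C(75, 2)·p = 2775 · (1/750) = 37/10.
E[α(G)] ≥ n − E[|E(G)|] = 75 − 37/10 = 713/10.
Numerically: ≈ 71.30000.
(This is only a lower bound; the true E[α(G)] may be larger.)

E[α(G)] ≥ 713/10 ≈ 71.30000.


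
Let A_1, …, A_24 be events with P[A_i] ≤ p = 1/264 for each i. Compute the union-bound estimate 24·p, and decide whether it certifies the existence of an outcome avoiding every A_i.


Union bound: P[∪_{i=1}^{24} A_i] ≤ Σ_i P[A_i] ≤ 24·p = 24·(1/264) = 1/11.
Numerically: 1/11 ≈ 0.090909.
Is 1/11 < 1? YES.
Since P[∪ A_i] ≤ 1/11 < 1, the complement has P[∩ A_i^c] ≥ 1 − 1/11 = 10/11 > 0, so some outcome avoids every A_i.

24·p = 1/11 ≈ 0.090909; existence CERTIFIED by the union bound.


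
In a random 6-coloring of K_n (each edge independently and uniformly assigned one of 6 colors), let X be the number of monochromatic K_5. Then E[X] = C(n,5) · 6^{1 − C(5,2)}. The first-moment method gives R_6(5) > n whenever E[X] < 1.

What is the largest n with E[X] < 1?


We need C(n, 5) · 6^{1 − 10} < 1, i.e. C(n, 5) < 6^{10 − 1} = 10077696.
Check values of n near the boundary:
  n = 62: C(62, 5) = 6471002; 6471002 < 10077696? YES
  n = 63: C(63, 5) = 7028847; 7028847 < 10077696? YES
  n = 64: C(64, 5) = 7624512; 7624512 < 10077696? YES
  n = 65: C(65, 5) = 8259888; 8259888 < 10077696? YES
  n = 66: C(66, 5) = 8936928; 8936928 < 10077696? YES
  n = 67: C(67, 5) = 9657648; 9657648 < 10077696? YES
  n = 68: C(68, 5) = 10424128; 10424128 < 10077696? NO
  n = 69: C(69, 5) = 11238513; 11238513 < 10077696? NO
  n = 70: C(70, 5) = 12103014; 12103014 < 10077696? NO
The largest n with C(n, 5) < 10077696 is n = 67 (where E[X] = 67067/69984 ≈ 0.9583190). Hence R_6(5) > 67, i.e. R_6(5) ≥ 68.

Largest n = 67; hence R_6(5) > 67.


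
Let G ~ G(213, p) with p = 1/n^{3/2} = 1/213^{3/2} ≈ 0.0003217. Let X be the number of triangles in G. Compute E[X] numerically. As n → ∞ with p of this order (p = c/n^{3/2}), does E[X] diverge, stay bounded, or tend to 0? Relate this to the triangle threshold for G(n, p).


Number of potential triangles: C(213, 3) = 1587986.
Each occurs with probability p³ ≈ (0.0003217)³ ≈ 3.328831e-11.
By linearity: E[X] = C(213, 3)·p³ ≈ 1587986 · 3.328831e-11 ≈ 0.0001.
Since α = 3/2 > 1, p = c/n^{3/2} = o(1/n) is below the triangle threshold p ~ 1/n. Asymptotically E[X] ~ (c³/6)·n^{3(1−α)} = (1³/6)·n^{-1.5} → 0, so by Markov's inequality G has no triangles w.h.p.

E[X] ≈ 0.0001; in regime p = Θ(1/n^{3/2}) E[X] tends to 0 (below the triangle threshold p ~ 1/n).


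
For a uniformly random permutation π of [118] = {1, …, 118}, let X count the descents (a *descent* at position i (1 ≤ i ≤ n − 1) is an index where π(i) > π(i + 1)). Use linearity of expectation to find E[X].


Write X = Σ X_I over i = 1, …, 117, with X_I the indicator of one descent.
There are 117 indicators.
For each fixed i, the pair (π(i), π(i+1)) is a uniformly random ordered pair of distinct values from {1, …, 118}; by symmetry P[π(i) > π(i+1)] = 1/2.
By linearity: E[X] = 117 · (1/2) = (118 − 1) · (1/2) = 117/2 ≈ 58.500000.

E[X] = 117/2 = 58.500000.


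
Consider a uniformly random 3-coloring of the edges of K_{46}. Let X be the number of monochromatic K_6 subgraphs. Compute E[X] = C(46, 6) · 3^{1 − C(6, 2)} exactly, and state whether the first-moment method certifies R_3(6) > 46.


E[X] = C(46, 6) · 3^{1 − 15} = 9366819 · 3^{−14} = 9366819/4782969.
As a reduced fraction: E[X] = 3122273/1594323 ≈ 1.958.
Is E[X] < 1? NO.
Since E[X] ≥ 1, the first-moment bound is inconclusive at n = 46; it does NOT by itself certify R_3(6) > 46.

E[X] = 3122273/1594323 ≈ 1.958; E[X] ≥ 1; first-moment method inconclusive here.


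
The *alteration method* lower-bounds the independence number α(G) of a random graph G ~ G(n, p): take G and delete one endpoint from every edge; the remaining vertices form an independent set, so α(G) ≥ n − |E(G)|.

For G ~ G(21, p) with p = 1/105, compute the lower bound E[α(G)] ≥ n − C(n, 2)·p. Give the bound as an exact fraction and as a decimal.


E[|E(G)|] = C(21, 2)·p = 210 · (1/105) = 2.
E[α(G)] ≥ n − E[|E(G)|] = 21 − 2 = 19.
Numerically: ≈ 19.000000.
(This is only a lower bound; the true E[α(G)] may be larger.)

E[α(G)] ≥ 19 ≈ 19.000000.


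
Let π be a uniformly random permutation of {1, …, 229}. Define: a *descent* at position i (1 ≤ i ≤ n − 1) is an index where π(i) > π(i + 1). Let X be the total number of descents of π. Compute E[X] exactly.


Write X = Σ X_I over i = 1, …, 228, with X_I the indicator of one descent.
There are 228 indicators.
For each fixed i, the pair (π(i), π(i+1)) is a uniformly random ordered pair of distinct values from {1, …, 229}; by symmetry P[π(i) > π(i+1)] = 1/2.
By linearity: E[X] = 228 · (1/2) = (229 − 1) · (1/2) = 114 ≈ 114.00000.

E[X] = 114 = 114.00000.


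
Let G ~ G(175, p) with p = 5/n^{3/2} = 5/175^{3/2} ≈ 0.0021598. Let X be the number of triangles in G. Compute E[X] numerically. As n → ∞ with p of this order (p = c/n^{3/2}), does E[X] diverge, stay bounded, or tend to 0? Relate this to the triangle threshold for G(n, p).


Number of potential triangles: C(175, 3) = 877975.
Each occurs with probability p³ ≈ (0.0021598)³ ≈ 1.0074855e-08.
By linearity: E[X] = C(175, 3)·p³ ≈ 877975 · 1.0074855e-08 ≈ 0.00885.
Since α = 3/2 > 1, p = c/n^{3/2} = o(1/n) is below the triangle threshold p ~ 1/n. Asymptotically E[X] ~ (c³/6)·n^{3(1−α)} = (5³/6)·n^{-1.5} → 0, so by Markov's inequality G has no triangles w.h.p.

E[X] ≈ 0.00885; in regime p = Θ(1/n^{3/2}) E[X] tends to 0 (below the triangle threshold p ~ 1/n).


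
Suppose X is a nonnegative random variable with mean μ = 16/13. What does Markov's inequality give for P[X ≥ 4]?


μ = E[X] = 16/13, a = 4.
Markov: P[X ≥ 4] ≤ μ/a = (16/13)/4 = 4/13.
Numerically: ≈ 0.3077.
(Since a = 4 > μ = 1.2308, the bound 4/13 is < 1 and informative.)

P[X ≥ 4] ≤ 4/13 ≈ 0.3077.


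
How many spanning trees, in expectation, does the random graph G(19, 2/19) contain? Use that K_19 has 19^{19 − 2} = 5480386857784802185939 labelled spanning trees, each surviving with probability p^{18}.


K_19 has 19^{19 − 2} = 5480386857784802185939 labelled spanning trees.
For each such spanning tree H, let X_H = 1 if all 18 edges of H are present in G. Then P[X_H = 1] = p^{18} = (2/19)^{18} = 262144/104127350297911241532841.
By linearity: E[X] = Σ_H E[X_H] = 5480386857784802185939 · p^{18} = 5480386857784802185939 · 262144/104127350297911241532841 = 262144/19.
Numerically: E[X] ≈ 13797.

E[X] = 5480386857784802185939 · (2/19)^{18} = 262144/19 ≈ 13797.


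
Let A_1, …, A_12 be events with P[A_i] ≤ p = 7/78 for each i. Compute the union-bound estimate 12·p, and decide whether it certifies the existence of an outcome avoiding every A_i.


Union bound: P[∪_{i=1}^{12} A_i] ≤ Σ_i P[A_i] ≤ 12·p = 12·(7/78) = 14/13.
Numerically: 14/13 ≈ 1.0769.
Is 14/13 < 1? NO.
Since the bound 14/13 is ≥ 1, the union bound is uninformative here; it does NOT by itself certify existence.

12·p = 14/13 ≈ 1.0769; existence NOT certified by the union bound.


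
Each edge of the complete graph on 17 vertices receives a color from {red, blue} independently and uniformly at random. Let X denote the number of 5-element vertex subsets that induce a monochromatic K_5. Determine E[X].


Let X = Σ_S X_S over the C(17, 5) = 6188 subsets S of size 5, where X_S = 1 if the K_5 on S is monochromatic.
For a fixed S, the K_5 on S has C(5, 2) = 10 edges. P[all 10 edges red] = (1/2)^10, and likewise for blue, so P[monochromatic] = 2·(1/2)^10 = 2^{1 − 10} = 1/512.
By linearity of expectation: E[X] = C(17, 5) · 2^{1 − 10} = 6188 · 1/512 = 1547/128.
Numerically: E[X] ≈ 12.085938.

E[X] = C(17,5)·2^(1−C(5,2)) = 1547/128 ≈ 12.085938.


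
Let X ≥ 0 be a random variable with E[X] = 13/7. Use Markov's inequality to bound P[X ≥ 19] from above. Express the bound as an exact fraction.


μ = E[X] = 13/7, a = 19.
Markov: P[X ≥ 19] ≤ μ/a = (13/7)/19 = 13/133.
Numerically: ≈ 0.097744.
(Since a = 19 > μ = 1.857143, the bound 13/133 is < 1 and informative.)

P[X ≥ 19] ≤ 13/133 ≈ 0.097744.


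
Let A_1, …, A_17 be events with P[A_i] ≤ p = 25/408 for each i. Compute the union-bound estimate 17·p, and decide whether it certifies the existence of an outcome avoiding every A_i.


Union bound: P[∪_{i=1}^{17} A_i] ≤ Σ_i P[A_i] ≤ 17·p = 17·(25/408) = 25/24.
Numerically: 25/24 ≈ 1.041667.
Is 25/24 < 1? NO.
Since the bound 25/24 is ≥ 1, the union bound is uninformative here; it does NOT by itself certify existence.

17·p = 25/24 ≈ 1.041667; existence NOT certified by the union bound.


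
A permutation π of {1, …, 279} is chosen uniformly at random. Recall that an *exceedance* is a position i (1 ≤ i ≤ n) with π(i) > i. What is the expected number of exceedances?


Write X = Σ_{i=1}^{279} X_i, where X_i = 1_{π(i) > i}.
For each fixed i, π(i) is uniform over {1, …, 279} (marginal of a uniform permutation), so P[π(i) > i] = (n − i)/n. Summing: Σ_{i=1}^{279} (n − i)/n = (0 + 1 + … + 278)/279 = 279(279 − 1)/(2·279) = (279 − 1)/2.
Hence E[X] = Σ_{i=1}^{279} (279 − i)/279 = 139 ≈ 139.000000.

E[X] = 139 = 139.000000.


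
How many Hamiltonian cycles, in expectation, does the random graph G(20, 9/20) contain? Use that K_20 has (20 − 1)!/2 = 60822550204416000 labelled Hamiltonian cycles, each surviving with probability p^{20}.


K_20 has (20 − 1)!/2 = 60822550204416000 labelled Hamiltonian cycles.
For each such Hamiltonian cycle H, let X_H = 1 if all 20 edges of H are present in G. Then P[X_H = 1] = p^{20} = (9/20)^{20} = 12157665459056928801/104857600000000000000000000.
Summing the indicators: E[X] = Σ_H E[X_H] = 60822550204416000 · p^{20} = 60822550204416000 · 12157665459056928801/104857600000000000000000000 = 180532279724605553545860280221/25600000000000000000.
Numerically: E[X] ≈ 7.05204e+09.

E[X] = 60822550204416000 · (9/20)^{20} = 180532279724605553545860280221/25600000000000000000 ≈ 7.05204e+09.
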